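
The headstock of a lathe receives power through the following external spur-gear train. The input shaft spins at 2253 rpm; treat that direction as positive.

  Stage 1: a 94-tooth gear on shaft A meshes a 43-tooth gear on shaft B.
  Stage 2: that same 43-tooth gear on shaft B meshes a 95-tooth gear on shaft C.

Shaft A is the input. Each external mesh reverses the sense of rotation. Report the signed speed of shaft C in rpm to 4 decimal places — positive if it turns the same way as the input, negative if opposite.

Stage 1 [94T→43T]: ω = 2253.0000×94/43 = 4925.1628 rpm, dir flips to −; running = −4925.1628
Stage 2 [43T→95T]: ω = 4925.1628×43/95 = 2229.2842 rpm, dir flips to +; running = +2229.2842

+2229.2842 rpm (same as input, |ω| = 2229.2842 rpm)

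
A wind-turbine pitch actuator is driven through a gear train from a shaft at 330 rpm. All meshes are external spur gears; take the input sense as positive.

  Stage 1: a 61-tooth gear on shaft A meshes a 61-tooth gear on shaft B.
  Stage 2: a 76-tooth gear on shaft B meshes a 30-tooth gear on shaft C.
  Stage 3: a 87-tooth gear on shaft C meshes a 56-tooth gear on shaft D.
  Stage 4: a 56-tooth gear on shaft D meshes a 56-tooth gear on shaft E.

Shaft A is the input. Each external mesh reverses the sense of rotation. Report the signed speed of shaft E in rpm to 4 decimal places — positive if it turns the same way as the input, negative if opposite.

+1298.7857 rpm (same as input, |ω| = 1298.7857 rpm)

Stage 1 [61T→61T]: ω = 330.0000×61/61 = 330.0000 rpm, dir flips to −; running = −330.0000
Stage 2 [76T→30T]: ω = 330.0000×76/30 = 836.0000 rpm, dir flips to +; running = +836.0000
Stage 3 [87T→56T]: ω = 836.0000×87/56 = 1298.7857 rpm, dir flips to −; running = −1298.7857
Stage 4 [56T→56T]: ω = 1298.7857×56/56 = 1298.7857 rpm, dir flips to +; running = +1298.7857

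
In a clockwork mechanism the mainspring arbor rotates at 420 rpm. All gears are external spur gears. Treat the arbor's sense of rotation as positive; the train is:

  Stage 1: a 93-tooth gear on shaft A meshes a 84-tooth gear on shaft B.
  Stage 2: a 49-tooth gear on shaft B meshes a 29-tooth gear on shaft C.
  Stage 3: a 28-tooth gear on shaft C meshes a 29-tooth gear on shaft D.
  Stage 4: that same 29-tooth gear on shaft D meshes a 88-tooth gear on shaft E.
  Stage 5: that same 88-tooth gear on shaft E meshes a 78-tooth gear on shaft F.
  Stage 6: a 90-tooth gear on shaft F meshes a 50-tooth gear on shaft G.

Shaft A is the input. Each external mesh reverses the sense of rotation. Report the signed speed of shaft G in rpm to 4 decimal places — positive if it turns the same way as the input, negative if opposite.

+507.6764 rpm (same as input, |ω| = 507.6764 rpm)

Stage 1 [93T→84T]: ω = 420.0000×93/84 = 465.0000 rpm, dir flips to −; running = −465.0000
Stage 2 [49T→29T]: ω = 465.0000×49/29 = 785.6897 rpm, dir flips to +; running = +785.6897
Stage 3 [28T→29T]: ω = 785.6897×28/29 = 758.5969 rpm, dir flips to −; running = −758.5969
Stage 4 [29T→88T]: ω = 758.5969×29/88 = 249.9922 rpm, dir flips to +; running = +249.9922
Stage 5 [88T→78T]: ω = 249.9922×88/78 = 282.0424 rpm, dir flips to −; running = −282.0424
Stage 6 [90T→50T]: ω = 282.0424×90/50 = 507.6764 rpm, dir flips to +; running = +507.6764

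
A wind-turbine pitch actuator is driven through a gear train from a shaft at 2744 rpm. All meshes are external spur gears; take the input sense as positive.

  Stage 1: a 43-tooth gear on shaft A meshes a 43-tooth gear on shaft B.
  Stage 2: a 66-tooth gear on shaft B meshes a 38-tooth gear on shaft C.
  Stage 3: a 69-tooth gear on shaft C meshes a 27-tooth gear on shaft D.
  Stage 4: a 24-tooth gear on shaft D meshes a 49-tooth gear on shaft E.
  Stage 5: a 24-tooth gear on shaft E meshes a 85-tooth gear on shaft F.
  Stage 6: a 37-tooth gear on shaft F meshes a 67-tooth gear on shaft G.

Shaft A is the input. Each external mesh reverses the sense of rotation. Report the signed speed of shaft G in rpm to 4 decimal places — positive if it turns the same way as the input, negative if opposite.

Stage 1 [43T→43T]: ω = 2744.0000×43/43 = 2744.0000 rpm, dir flips to −; running = −2744.0000
Stage 2 [66T→38T]: ω = 2744.0000×66/38 = 4765.8947 rpm, dir flips to +; running = +4765.8947
Stage 3 [69T→27T]: ω = 4765.8947×69/27 = 12179.5088 rpm, dir flips to −; running = −12179.5088
Stage 4 [24T→49T]: ω = 12179.5088×24/49 = 5965.4737 rpm, dir flips to +; running = +5965.4737
Stage 5 [24T→85T]: ω = 5965.4737×24/85 = 1684.3690 rpm, dir flips to −; running = −1684.3690
Stage 6 [37T→67T]: ω = 1684.3690×37/67 = 930.1739 rpm, dir flips to +; running = +930.1739

+930.1739 rpm (same as input, |ω| = 930.1739 rpm)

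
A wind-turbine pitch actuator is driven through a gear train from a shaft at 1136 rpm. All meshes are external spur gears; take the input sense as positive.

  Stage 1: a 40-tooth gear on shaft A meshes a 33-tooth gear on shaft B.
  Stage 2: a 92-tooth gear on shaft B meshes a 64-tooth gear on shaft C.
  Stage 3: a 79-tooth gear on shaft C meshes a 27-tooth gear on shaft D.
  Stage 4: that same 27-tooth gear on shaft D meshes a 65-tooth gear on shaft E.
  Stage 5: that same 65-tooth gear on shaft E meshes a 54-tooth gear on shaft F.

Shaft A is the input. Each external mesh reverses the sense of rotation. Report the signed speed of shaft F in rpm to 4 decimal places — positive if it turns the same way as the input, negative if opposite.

-2895.7800 rpm (opposite to input, |ω| = 2895.7800 rpm)

Stage 1 [40T→33T]: ω = 1136.0000×40/33 = 1376.9697 rpm, dir flips to −; running = −1376.9697
Stage 2 [92T→64T]: ω = 1376.9697×92/64 = 1979.3939 rpm, dir flips to +; running = +1979.3939
Stage 3 [79T→27T]: ω = 1979.3939×79/27 = 5791.5600 rpm, dir flips to −; running = −5791.5600
Stage 4 [27T→65T]: ω = 5791.5600×27/65 = 2405.7249 rpm, dir flips to +; running = +2405.7249
Stage 5 [65T→54T]: ω = 2405.7249×65/54 = 2895.7800 rpm, dir flips to −; running = −2895.7800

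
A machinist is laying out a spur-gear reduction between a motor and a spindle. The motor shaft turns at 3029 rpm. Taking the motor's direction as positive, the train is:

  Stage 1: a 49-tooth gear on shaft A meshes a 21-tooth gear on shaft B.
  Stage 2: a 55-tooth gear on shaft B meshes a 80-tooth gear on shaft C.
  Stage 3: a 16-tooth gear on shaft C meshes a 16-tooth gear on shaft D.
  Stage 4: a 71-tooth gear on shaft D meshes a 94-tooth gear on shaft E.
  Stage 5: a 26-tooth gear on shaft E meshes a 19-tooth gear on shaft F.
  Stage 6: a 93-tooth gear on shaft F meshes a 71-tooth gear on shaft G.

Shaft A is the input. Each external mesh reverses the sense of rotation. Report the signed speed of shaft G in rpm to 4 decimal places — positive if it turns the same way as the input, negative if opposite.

Stage 1 [49T→21T]: ω = 3029.0000×49/21 = 7067.6667 rpm, dir flips to −; running = −7067.6667
Stage 2 [55T→80T]: ω = 7067.6667×55/80 = 4859.0208 rpm, dir flips to +; running = +4859.0208
Stage 3 [16T→16T]: ω = 4859.0208×16/16 = 4859.0208 rpm, dir flips to −; running = −4859.0208
Stage 4 [71T→94T]: ω = 4859.0208×71/94 = 3670.1115 rpm, dir flips to +; running = +3670.1115
Stage 5 [26T→19T]: ω = 3670.1115×26/19 = 5022.2578 rpm, dir flips to −; running = −5022.2578
Stage 6 [93T→71T]: ω = 5022.2578×93/71 = 6578.4504 rpm, dir flips to +; running = +6578.4504

+6578.4504 rpm (same as input, |ω| = 6578.4504 rpm)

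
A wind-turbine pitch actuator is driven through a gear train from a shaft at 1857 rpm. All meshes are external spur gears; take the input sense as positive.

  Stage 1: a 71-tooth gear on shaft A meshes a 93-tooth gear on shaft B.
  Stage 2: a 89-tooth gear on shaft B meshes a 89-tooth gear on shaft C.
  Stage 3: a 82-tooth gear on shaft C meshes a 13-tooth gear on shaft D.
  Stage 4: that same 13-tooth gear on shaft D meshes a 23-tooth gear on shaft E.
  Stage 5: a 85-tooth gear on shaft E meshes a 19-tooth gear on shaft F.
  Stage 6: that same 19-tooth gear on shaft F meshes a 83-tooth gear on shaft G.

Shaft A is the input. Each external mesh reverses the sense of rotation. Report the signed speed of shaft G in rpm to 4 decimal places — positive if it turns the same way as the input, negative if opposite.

+5176.2370 rpm (same as input, |ω| = 5176.2370 rpm)

Stage 1 [71T→93T]: ω = 1857.0000×71/93 = 1417.7097 rpm, dir flips to −; running = −1417.7097
Stage 2 [89T→89T]: ω = 1417.7097×89/89 = 1417.7097 rpm, dir flips to +; running = +1417.7097
Stage 3 [82T→13T]: ω = 1417.7097×82/13 = 8942.4764 rpm, dir flips to −; running = −8942.4764
Stage 4 [13T→23T]: ω = 8942.4764×13/23 = 5054.4432 rpm, dir flips to +; running = +5054.4432
Stage 5 [85T→19T]: ω = 5054.4432×85/19 = 22611.9827 rpm, dir flips to −; running = −22611.9827
Stage 6 [19T→83T]: ω = 22611.9827×19/83 = 5176.2370 rpm, dir flips to +; running = +5176.2370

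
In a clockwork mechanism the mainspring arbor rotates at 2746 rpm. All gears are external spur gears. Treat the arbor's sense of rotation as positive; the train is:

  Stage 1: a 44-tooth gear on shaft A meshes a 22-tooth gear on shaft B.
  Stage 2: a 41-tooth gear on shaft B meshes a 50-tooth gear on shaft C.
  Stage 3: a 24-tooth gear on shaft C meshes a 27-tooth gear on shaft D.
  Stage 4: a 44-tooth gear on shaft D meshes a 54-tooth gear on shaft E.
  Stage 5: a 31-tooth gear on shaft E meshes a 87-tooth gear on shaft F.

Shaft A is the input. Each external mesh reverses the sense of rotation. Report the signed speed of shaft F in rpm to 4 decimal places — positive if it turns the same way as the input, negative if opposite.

-1162.2330 rpm (opposite to input, |ω| = 1162.2330 rpm)

Stage 1 [44T→22T]: ω = 2746.0000×44/22 = 5492.0000 rpm, dir flips to −; running = −5492.0000
Stage 2 [41T→50T]: ω = 5492.0000×41/50 = 4503.4400 rpm, dir flips to +; running = +4503.4400
Stage 3 [24T→27T]: ω = 4503.4400×24/27 = 4003.0578 rpm, dir flips to −; running = −4003.0578
Stage 4 [44T→54T]: ω = 4003.0578×44/54 = 3261.7508 rpm, dir flips to +; running = +3261.7508
Stage 5 [31T→87T]: ω = 3261.7508×31/87 = 1162.2330 rpm, dir flips to −; running = −1162.2330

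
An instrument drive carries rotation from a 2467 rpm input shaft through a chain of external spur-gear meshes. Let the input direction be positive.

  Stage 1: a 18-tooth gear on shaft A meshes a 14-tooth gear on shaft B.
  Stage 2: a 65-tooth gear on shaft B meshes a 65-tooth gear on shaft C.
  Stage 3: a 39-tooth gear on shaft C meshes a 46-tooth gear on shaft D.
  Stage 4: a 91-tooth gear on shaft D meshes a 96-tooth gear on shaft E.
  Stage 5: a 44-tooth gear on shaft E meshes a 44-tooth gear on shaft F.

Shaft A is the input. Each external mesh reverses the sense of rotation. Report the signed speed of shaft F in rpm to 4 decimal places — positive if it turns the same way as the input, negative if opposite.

-2549.1216 rpm (opposite to input, |ω| = 2549.1216 rpm)

Stage 1 [18T→14T]: ω = 2467.0000×18/14 = 3171.8571 rpm, dir flips to −; running = −3171.8571
Stage 2 [65T→65T]: ω = 3171.8571×65/65 = 3171.8571 rpm, dir flips to +; running = +3171.8571
Stage 3 [39T→46T]: ω = 3171.8571×39/46 = 2689.1832 rpm, dir flips to −; running = −2689.1832
Stage 4 [91T→96T]: ω = 2689.1832×91/96 = 2549.1216 rpm, dir flips to +; running = +2549.1216
Stage 5 [44T→44T]: ω = 2549.1216×44/44 = 2549.1216 rpm, dir flips to −; running = −2549.1216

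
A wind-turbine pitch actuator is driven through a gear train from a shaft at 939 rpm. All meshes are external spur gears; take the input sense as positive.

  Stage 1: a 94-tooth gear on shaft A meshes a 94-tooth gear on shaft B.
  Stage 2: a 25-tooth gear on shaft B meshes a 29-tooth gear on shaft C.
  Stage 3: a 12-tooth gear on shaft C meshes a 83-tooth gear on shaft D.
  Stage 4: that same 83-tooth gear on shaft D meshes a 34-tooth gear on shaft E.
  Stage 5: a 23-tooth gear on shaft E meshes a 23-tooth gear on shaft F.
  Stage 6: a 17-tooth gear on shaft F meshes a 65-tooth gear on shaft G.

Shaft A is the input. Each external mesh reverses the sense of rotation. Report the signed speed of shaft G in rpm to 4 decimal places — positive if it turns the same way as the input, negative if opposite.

Stage 1 [94T→94T]: ω = 939.0000×94/94 = 939.0000 rpm, dir flips to −; running = −939.0000
Stage 2 [25T→29T]: ω = 939.0000×25/29 = 809.4828 rpm, dir flips to +; running = +809.4828
Stage 3 [12T→83T]: ω = 809.4828×12/83 = 117.0337 rpm, dir flips to −; running = −117.0337
Stage 4 [83T→34T]: ω = 117.0337×83/34 = 285.6998 rpm, dir flips to +; running = +285.6998
Stage 5 [23T→23T]: ω = 285.6998×23/23 = 285.6998 rpm, dir flips to −; running = −285.6998
Stage 6 [17T→65T]: ω = 285.6998×17/65 = 74.7215 rpm, dir flips to +; running = +74.7215

+74.7215 rpm (same as input, |ω| = 74.7215 rpm)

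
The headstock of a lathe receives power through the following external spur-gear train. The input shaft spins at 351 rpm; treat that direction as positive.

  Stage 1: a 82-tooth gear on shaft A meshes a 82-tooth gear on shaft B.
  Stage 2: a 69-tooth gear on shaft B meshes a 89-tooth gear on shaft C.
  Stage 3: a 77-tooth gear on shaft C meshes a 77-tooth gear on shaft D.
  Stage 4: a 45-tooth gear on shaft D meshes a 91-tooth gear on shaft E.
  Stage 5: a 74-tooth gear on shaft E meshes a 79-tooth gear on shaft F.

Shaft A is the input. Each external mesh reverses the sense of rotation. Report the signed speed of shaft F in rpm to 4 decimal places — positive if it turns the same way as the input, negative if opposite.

-126.0497 rpm (opposite to input, |ω| = 126.0497 rpm)

Stage 1 [82T→82T]: ω = 351.0000×82/82 = 351.0000 rpm, dir flips to −; running = −351.0000
Stage 2 [69T→89T]: ω = 351.0000×69/89 = 272.1236 rpm, dir flips to +; running = +272.1236
Stage 3 [77T→77T]: ω = 272.1236×77/77 = 272.1236 rpm, dir flips to −; running = −272.1236
Stage 4 [45T→91T]: ω = 272.1236×45/91 = 134.5666 rpm, dir flips to +; running = +134.5666
Stage 5 [74T→79T]: ω = 134.5666×74/79 = 126.0497 rpm, dir flips to −; running = −126.0497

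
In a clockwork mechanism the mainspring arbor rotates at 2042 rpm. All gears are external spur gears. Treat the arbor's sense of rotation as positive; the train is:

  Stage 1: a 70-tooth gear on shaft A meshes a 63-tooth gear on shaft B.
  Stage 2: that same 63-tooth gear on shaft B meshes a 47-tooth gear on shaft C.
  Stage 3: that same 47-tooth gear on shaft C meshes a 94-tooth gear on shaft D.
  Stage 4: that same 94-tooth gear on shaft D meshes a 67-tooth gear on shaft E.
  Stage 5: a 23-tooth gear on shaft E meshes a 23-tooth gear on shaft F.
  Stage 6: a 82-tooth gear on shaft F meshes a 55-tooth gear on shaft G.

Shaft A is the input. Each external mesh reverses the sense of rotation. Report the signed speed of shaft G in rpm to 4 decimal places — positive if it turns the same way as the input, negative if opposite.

Stage 1 [70T→63T]: ω = 2042.0000×70/63 = 2268.8889 rpm, dir flips to −; running = −2268.8889
Stage 2 [63T→47T]: ω = 2268.8889×63/47 = 3041.2766 rpm, dir flips to +; running = +3041.2766
Stage 3 [47T→94T]: ω = 3041.2766×47/94 = 1520.6383 rpm, dir flips to −; running = −1520.6383
Stage 4 [94T→67T]: ω = 1520.6383×94/67 = 2133.4328 rpm, dir flips to +; running = +2133.4328
Stage 5 [23T→23T]: ω = 2133.4328×23/23 = 2133.4328 rpm, dir flips to −; running = −2133.4328
Stage 6 [82T→55T]: ω = 2133.4328×82/55 = 3180.7544 rpm, dir flips to +; running = +3180.7544

+3180.7544 rpm (same as input, |ω| = 3180.7544 rpm)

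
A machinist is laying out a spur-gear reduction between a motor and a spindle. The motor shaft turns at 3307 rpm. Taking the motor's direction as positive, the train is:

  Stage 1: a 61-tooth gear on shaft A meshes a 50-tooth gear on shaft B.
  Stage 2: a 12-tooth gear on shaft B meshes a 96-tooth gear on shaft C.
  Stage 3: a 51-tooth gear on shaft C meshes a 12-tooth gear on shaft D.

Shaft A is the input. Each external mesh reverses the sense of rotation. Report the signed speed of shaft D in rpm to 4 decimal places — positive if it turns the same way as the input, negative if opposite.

-2143.3494 rpm (opposite to input, |ω| = 2143.3494 rpm)

Stage 1 [61T→50T]: ω = 3307.0000×61/50 = 4034.5400 rpm, dir flips to −; running = −4034.5400
Stage 2 [12T→96T]: ω = 4034.5400×12/96 = 504.3175 rpm, dir flips to +; running = +504.3175
Stage 3 [51T→12T]: ω = 504.3175×51/12 = 2143.3494 rpm, dir flips to −; running = −2143.3494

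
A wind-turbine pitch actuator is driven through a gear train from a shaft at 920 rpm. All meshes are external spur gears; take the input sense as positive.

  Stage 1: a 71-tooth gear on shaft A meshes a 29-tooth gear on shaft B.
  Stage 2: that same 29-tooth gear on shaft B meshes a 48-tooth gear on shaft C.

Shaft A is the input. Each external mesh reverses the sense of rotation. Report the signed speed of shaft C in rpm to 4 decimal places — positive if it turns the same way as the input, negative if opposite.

+1360.8333 rpm (same as input, |ω| = 1360.8333 rpm)

Stage 1 [71T→29T]: ω = 920.0000×71/29 = 2252.4138 rpm, dir flips to −; running = −2252.4138
Stage 2 [29T→48T]: ω = 2252.4138×29/48 = 1360.8333 rpm, dir flips to +; running = +1360.8333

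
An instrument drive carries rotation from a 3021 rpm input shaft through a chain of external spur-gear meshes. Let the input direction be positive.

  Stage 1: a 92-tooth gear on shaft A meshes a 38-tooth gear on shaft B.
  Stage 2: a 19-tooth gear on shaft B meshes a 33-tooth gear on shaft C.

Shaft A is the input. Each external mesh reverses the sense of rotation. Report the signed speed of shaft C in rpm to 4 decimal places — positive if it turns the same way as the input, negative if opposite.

+4211.0909 rpm (same as input, |ω| = 4211.0909 rpm)

Stage 1 [92T→38T]: ω = 3021.0000×92/38 = 7314.0000 rpm, dir flips to −; running = −7314.0000
Stage 2 [19T→33T]: ω = 7314.0000×19/33 = 4211.0909 rpm, dir flips to +; running = +4211.0909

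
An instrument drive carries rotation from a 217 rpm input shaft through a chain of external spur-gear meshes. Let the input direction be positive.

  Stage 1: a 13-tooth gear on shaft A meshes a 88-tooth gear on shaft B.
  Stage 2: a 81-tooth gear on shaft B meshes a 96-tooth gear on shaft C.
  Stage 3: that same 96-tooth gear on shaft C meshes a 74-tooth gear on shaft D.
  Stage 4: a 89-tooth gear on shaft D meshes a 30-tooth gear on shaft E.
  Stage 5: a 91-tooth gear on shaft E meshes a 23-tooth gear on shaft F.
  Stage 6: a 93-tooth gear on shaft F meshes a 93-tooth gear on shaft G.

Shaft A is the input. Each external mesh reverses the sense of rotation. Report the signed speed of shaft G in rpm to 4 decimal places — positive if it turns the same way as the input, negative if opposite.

+411.8661 rpm (same as input, |ω| = 411.8661 rpm)

Stage 1 [13T→88T]: ω = 217.0000×13/88 = 32.0568 rpm, dir flips to −; running = −32.0568
Stage 2 [81T→96T]: ω = 32.0568×81/96 = 27.0479 rpm, dir flips to +; running = +27.0479
Stage 3 [96T→74T]: ω = 27.0479×96/74 = 35.0892 rpm, dir flips to −; running = −35.0892
Stage 4 [89T→30T]: ω = 35.0892×89/30 = 104.0980 rpm, dir flips to +; running = +104.0980
Stage 5 [91T→23T]: ω = 104.0980×91/23 = 411.8661 rpm, dir flips to −; running = −411.8661
Stage 6 [93T→93T]: ω = 411.8661×93/93 = 411.8661 rpm, dir flips to +; running = +411.8661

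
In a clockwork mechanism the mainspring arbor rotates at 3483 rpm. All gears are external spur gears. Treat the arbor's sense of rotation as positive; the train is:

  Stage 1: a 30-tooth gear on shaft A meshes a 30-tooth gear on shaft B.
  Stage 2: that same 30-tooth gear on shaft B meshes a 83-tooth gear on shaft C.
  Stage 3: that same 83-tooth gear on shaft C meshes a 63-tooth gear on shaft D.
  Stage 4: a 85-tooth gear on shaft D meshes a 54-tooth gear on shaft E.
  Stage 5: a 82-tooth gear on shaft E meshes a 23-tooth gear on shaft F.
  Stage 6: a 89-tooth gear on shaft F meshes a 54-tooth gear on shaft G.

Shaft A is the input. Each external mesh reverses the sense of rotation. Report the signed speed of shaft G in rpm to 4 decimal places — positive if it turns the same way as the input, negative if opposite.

+15340.5740 rpm (same as input, |ω| = 15340.5740 rpm)

Stage 1 [30T→30T]: ω = 3483.0000×30/30 = 3483.0000 rpm, dir flips to −; running = −3483.0000
Stage 2 [30T→83T]: ω = 3483.0000×30/83 = 1258.9157 rpm, dir flips to +; running = +1258.9157
Stage 3 [83T→63T]: ω = 1258.9157×83/63 = 1658.5714 rpm, dir flips to −; running = −1658.5714
Stage 4 [85T→54T]: ω = 1658.5714×85/54 = 2610.7143 rpm, dir flips to +; running = +2610.7143
Stage 5 [82T→23T]: ω = 2610.7143×82/23 = 9307.7640 rpm, dir flips to −; running = −9307.7640
Stage 6 [89T→54T]: ω = 9307.7640×89/54 = 15340.5740 rpm, dir flips to +; running = +15340.5740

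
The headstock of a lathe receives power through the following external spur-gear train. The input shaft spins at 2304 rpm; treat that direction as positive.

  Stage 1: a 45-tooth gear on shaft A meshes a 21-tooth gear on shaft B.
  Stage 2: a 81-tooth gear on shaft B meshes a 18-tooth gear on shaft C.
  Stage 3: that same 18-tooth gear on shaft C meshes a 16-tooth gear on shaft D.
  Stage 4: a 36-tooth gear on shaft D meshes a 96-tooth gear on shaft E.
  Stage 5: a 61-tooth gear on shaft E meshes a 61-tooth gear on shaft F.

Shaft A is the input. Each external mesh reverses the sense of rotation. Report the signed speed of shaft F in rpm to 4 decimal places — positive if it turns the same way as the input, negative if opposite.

-9372.8571 rpm (opposite to input, |ω| = 9372.8571 rpm)

Stage 1 [45T→21T]: ω = 2304.0000×45/21 = 4937.1429 rpm, dir flips to −; running = −4937.1429
Stage 2 [81T→18T]: ω = 4937.1429×81/18 = 22217.1429 rpm, dir flips to +; running = +22217.1429
Stage 3 [18T→16T]: ω = 22217.1429×18/16 = 24994.2857 rpm, dir flips to −; running = −24994.2857
Stage 4 [36T→96T]: ω = 24994.2857×36/96 = 9372.8571 rpm, dir flips to +; running = +9372.8571
Stage 5 [61T→61T]: ω = 9372.8571×61/61 = 9372.8571 rpm, dir flips to −; running = −9372.8571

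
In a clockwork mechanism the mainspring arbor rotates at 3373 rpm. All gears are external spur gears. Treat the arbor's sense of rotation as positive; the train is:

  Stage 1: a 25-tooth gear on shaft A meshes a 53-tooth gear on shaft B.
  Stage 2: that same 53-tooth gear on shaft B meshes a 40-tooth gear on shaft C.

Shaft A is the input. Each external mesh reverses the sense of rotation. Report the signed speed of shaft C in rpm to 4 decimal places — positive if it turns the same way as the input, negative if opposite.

Stage 1 [25T→53T]: ω = 3373.0000×25/53 = 1591.0377 rpm, dir flips to −; running = −1591.0377
Stage 2 [53T→40T]: ω = 1591.0377×53/40 = 2108.1250 rpm, dir flips to +; running = +2108.1250

+2108.1250 rpm (same as input, |ω| = 2108.1250 rpm)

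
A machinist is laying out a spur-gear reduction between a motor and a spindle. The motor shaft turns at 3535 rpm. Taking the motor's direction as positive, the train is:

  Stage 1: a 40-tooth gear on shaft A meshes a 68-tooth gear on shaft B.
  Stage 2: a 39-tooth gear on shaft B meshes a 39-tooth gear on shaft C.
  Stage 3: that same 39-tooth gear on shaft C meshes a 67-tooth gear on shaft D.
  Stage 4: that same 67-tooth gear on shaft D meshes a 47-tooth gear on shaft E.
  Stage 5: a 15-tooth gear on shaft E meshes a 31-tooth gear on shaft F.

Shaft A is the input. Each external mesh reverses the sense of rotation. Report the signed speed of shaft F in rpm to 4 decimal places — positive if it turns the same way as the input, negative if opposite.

-834.9045 rpm (opposite to input, |ω| = 834.9045 rpm)

Stage 1 [40T→68T]: ω = 3535.0000×40/68 = 2079.4118 rpm, dir flips to −; running = −2079.4118
Stage 2 [39T→39T]: ω = 2079.4118×39/39 = 2079.4118 rpm, dir flips to +; running = +2079.4118
Stage 3 [39T→67T]: ω = 2079.4118×39/67 = 1210.4039 rpm, dir flips to −; running = −1210.4039
Stage 4 [67T→47T]: ω = 1210.4039×67/47 = 1725.4693 rpm, dir flips to +; running = +1725.4693
Stage 5 [15T→31T]: ω = 1725.4693×15/31 = 834.9045 rpm, dir flips to −; running = −834.9045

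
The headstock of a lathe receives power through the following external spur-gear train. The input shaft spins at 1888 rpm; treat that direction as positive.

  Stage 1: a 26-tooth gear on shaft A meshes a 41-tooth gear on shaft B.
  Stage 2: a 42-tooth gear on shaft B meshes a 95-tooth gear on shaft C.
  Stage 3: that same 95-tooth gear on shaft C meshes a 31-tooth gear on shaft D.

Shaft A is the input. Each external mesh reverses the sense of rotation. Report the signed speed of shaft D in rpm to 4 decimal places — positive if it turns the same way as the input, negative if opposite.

Stage 1 [26T→41T]: ω = 1888.0000×26/41 = 1197.2683 rpm, dir flips to −; running = −1197.2683
Stage 2 [42T→95T]: ω = 1197.2683×42/95 = 529.3186 rpm, dir flips to +; running = +529.3186
Stage 3 [95T→31T]: ω = 529.3186×95/31 = 1622.1054 rpm, dir flips to −; running = −1622.1054

-1622.1054 rpm (opposite to input, |ω| = 1622.1054 rpm)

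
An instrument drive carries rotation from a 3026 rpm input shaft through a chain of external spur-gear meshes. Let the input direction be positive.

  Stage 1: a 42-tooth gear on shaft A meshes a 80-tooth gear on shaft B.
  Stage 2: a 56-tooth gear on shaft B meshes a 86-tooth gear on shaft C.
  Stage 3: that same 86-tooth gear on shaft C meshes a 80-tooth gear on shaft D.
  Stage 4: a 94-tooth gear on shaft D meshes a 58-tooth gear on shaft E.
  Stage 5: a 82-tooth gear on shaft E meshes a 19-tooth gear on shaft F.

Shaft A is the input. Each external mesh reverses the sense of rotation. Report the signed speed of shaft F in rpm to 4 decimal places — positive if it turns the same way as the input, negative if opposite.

-7778.3303 rpm (opposite to input, |ω| = 7778.3303 rpm)

Stage 1 [42T→80T]: ω = 3026.0000×42/80 = 1588.6500 rpm, dir flips to −; running = −1588.6500
Stage 2 [56T→86T]: ω = 1588.6500×56/86 = 1034.4698 rpm, dir flips to +; running = +1034.4698
Stage 3 [86T→80T]: ω = 1034.4698×86/80 = 1112.0550 rpm, dir flips to −; running = −1112.0550
Stage 4 [94T→58T]: ω = 1112.0550×94/58 = 1802.2960 rpm, dir flips to +; running = +1802.2960
Stage 5 [82T→19T]: ω = 1802.2960×82/19 = 7778.3303 rpm, dir flips to −; running = −7778.3303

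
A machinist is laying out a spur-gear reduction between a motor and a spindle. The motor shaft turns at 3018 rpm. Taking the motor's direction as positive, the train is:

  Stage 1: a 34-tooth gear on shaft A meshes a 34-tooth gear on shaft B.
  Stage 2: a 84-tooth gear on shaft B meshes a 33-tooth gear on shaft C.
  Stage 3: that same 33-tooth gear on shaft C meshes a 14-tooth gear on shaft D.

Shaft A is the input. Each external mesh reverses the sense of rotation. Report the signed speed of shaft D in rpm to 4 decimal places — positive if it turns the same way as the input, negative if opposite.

-18108.0000 rpm (opposite to input, |ω| = 18108.0000 rpm)

Stage 1 [34T→34T]: ω = 3018.0000×34/34 = 3018.0000 rpm, dir flips to −; running = −3018.0000
Stage 2 [84T→33T]: ω = 3018.0000×84/33 = 7682.1818 rpm, dir flips to +; running = +7682.1818
Stage 3 [33T→14T]: ω = 7682.1818×33/14 = 18108.0000 rpm, dir flips to −; running = −18108.0000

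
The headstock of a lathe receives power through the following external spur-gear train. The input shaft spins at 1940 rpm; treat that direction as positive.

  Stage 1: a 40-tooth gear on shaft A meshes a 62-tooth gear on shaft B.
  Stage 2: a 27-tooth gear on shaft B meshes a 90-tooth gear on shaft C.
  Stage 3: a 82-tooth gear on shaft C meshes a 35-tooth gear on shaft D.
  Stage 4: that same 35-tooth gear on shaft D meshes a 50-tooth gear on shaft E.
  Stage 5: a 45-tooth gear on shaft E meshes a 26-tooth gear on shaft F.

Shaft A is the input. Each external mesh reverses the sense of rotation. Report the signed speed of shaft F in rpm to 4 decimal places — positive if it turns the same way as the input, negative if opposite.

Stage 1 [40T→62T]: ω = 1940.0000×40/62 = 1251.6129 rpm, dir flips to −; running = −1251.6129
Stage 2 [27T→90T]: ω = 1251.6129×27/90 = 375.4839 rpm, dir flips to +; running = +375.4839
Stage 3 [82T→35T]: ω = 375.4839×82/35 = 879.7051 rpm, dir flips to −; running = −879.7051
Stage 4 [35T→50T]: ω = 879.7051×35/50 = 615.7935 rpm, dir flips to +; running = +615.7935
Stage 5 [45T→26T]: ω = 615.7935×45/26 = 1065.7965 rpm, dir flips to −; running = −1065.7965

-1065.7965 rpm (opposite to input, |ω| = 1065.7965 rpm)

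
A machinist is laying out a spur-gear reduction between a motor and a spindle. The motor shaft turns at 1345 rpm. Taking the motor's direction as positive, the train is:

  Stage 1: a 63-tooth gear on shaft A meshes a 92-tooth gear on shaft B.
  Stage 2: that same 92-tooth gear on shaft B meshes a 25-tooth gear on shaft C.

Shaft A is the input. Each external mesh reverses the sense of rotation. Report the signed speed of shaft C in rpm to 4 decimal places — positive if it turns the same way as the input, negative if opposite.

+3389.4000 rpm (same as input, |ω| = 3389.4000 rpm)

Stage 1 [63T→92T]: ω = 1345.0000×63/92 = 921.0326 rpm, dir flips to −; running = −921.0326
Stage 2 [92T→25T]: ω = 921.0326×92/25 = 3389.4000 rpm, dir flips to +; running = +3389.4000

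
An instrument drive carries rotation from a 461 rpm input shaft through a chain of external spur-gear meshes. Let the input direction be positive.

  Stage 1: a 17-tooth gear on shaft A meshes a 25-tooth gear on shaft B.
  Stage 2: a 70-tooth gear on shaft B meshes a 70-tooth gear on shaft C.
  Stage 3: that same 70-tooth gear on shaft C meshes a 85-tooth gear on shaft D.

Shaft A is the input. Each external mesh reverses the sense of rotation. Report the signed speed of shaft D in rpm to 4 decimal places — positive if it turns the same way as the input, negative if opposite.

Stage 1 [17T→25T]: ω = 461.0000×17/25 = 313.4800 rpm, dir flips to −; running = −313.4800
Stage 2 [70T→70T]: ω = 313.4800×70/70 = 313.4800 rpm, dir flips to +; running = +313.4800
Stage 3 [70T→85T]: ω = 313.4800×70/85 = 258.1600 rpm, dir flips to −; running = −258.1600

-258.1600 rpm (opposite to input, |ω| = 258.1600 rpm)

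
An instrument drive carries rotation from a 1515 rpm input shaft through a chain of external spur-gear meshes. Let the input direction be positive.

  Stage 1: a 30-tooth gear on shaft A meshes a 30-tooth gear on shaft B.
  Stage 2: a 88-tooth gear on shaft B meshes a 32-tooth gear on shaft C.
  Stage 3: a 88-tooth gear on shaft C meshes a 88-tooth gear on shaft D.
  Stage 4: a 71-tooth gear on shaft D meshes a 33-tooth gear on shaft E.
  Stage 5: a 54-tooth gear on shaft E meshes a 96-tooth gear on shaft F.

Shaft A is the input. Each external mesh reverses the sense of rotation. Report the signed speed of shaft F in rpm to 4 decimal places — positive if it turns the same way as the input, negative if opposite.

-5042.1094 rpm (opposite to input, |ω| = 5042.1094 rpm)

Stage 1 [30T→30T]: ω = 1515.0000×30/30 = 1515.0000 rpm, dir flips to −; running = −1515.0000
Stage 2 [88T→32T]: ω = 1515.0000×88/32 = 4166.2500 rpm, dir flips to +; running = +4166.2500
Stage 3 [88T→88T]: ω = 4166.2500×88/88 = 4166.2500 rpm, dir flips to −; running = −4166.2500
Stage 4 [71T→33T]: ω = 4166.2500×71/33 = 8963.7500 rpm, dir flips to +; running = +8963.7500
Stage 5 [54T→96T]: ω = 8963.7500×54/96 = 5042.1094 rpm, dir flips to −; running = −5042.1094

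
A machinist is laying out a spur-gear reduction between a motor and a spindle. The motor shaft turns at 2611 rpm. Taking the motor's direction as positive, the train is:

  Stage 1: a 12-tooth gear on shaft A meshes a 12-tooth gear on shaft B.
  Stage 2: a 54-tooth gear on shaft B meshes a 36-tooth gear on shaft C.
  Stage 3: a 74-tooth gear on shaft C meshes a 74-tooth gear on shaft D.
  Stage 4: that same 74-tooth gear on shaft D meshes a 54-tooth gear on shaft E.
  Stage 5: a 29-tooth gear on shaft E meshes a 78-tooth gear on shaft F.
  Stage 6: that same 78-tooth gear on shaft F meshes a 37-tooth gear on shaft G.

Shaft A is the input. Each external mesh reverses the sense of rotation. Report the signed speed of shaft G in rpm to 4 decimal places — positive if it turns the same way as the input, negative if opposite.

Stage 1 [12T→12T]: ω = 2611.0000×12/12 = 2611.0000 rpm, dir flips to −; running = −2611.0000
Stage 2 [54T→36T]: ω = 2611.0000×54/36 = 3916.5000 rpm, dir flips to +; running = +3916.5000
Stage 3 [74T→74T]: ω = 3916.5000×74/74 = 3916.5000 rpm, dir flips to −; running = −3916.5000
Stage 4 [74T→54T]: ω = 3916.5000×74/54 = 5367.0556 rpm, dir flips to +; running = +5367.0556
Stage 5 [29T→78T]: ω = 5367.0556×29/78 = 1995.4437 rpm, dir flips to −; running = −1995.4437
Stage 6 [78T→37T]: ω = 1995.4437×78/37 = 4206.6111 rpm, dir flips to +; running = +4206.6111

+4206.6111 rpm (same as input, |ω| = 4206.6111 rpm)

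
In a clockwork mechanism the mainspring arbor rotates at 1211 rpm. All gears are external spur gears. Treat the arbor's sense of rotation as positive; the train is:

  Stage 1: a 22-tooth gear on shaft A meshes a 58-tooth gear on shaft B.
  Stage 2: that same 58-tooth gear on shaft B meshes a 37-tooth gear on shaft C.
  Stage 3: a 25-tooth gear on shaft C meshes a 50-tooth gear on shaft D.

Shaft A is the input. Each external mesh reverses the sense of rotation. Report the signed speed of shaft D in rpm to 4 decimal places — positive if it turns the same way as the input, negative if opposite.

Stage 1 [22T→58T]: ω = 1211.0000×22/58 = 459.3448 rpm, dir flips to −; running = −459.3448
Stage 2 [58T→37T]: ω = 459.3448×58/37 = 720.0541 rpm, dir flips to +; running = +720.0541
Stage 3 [25T→50T]: ω = 720.0541×25/50 = 360.0270 rpm, dir flips to −; running = −360.0270

-360.0270 rpm (opposite to input, |ω| = 360.0270 rpm)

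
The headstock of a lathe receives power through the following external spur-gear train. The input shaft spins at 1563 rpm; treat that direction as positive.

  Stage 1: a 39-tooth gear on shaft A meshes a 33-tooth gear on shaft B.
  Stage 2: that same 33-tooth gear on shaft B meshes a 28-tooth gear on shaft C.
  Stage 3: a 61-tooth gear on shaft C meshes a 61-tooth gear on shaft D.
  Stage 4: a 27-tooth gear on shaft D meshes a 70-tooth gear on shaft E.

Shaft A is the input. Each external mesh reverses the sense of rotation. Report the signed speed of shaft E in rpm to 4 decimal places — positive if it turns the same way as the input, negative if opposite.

+839.7138 rpm (same as input, |ω| = 839.7138 rpm)

Stage 1 [39T→33T]: ω = 1563.0000×39/33 = 1847.1818 rpm, dir flips to −; running = −1847.1818
Stage 2 [33T→28T]: ω = 1847.1818×33/28 = 2177.0357 rpm, dir flips to +; running = +2177.0357
Stage 3 [61T→61T]: ω = 2177.0357×61/61 = 2177.0357 rpm, dir flips to −; running = −2177.0357
Stage 4 [27T→70T]: ω = 2177.0357×27/70 = 839.7138 rpm, dir flips to +; running = +839.7138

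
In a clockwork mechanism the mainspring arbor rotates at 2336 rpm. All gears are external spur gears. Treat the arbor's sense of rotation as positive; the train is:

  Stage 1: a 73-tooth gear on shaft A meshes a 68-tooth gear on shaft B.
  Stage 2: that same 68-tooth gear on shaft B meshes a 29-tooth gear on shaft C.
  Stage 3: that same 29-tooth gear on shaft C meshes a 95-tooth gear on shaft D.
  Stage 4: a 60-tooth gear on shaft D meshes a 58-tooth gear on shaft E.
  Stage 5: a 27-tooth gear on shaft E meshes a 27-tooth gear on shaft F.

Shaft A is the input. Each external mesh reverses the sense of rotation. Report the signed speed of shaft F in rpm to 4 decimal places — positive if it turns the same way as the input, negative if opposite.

-1856.9292 rpm (opposite to input, |ω| = 1856.9292 rpm)

Stage 1 [73T→68T]: ω = 2336.0000×73/68 = 2507.7647 rpm, dir flips to −; running = −2507.7647
Stage 2 [68T→29T]: ω = 2507.7647×68/29 = 5880.2759 rpm, dir flips to +; running = +5880.2759
Stage 3 [29T→95T]: ω = 5880.2759×29/95 = 1795.0316 rpm, dir flips to −; running = −1795.0316
Stage 4 [60T→58T]: ω = 1795.0316×60/58 = 1856.9292 rpm, dir flips to +; running = +1856.9292
Stage 5 [27T→27T]: ω = 1856.9292×27/27 = 1856.9292 rpm, dir flips to −; running = −1856.9292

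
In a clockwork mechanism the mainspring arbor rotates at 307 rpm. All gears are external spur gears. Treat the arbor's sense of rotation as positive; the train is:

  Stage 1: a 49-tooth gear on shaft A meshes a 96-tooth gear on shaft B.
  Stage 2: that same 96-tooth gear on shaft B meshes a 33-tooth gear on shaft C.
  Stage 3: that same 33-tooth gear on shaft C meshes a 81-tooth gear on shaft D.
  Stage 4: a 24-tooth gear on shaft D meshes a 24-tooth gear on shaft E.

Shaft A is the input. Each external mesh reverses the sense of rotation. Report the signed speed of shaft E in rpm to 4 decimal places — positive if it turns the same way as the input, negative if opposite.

+185.7160 rpm (same as input, |ω| = 185.7160 rpm)

Stage 1 [49T→96T]: ω = 307.0000×49/96 = 156.6979 rpm, dir flips to −; running = −156.6979
Stage 2 [96T→33T]: ω = 156.6979×96/33 = 455.8485 rpm, dir flips to +; running = +455.8485
Stage 3 [33T→81T]: ω = 455.8485×33/81 = 185.7160 rpm, dir flips to −; running = −185.7160
Stage 4 [24T→24T]: ω = 185.7160×24/24 = 185.7160 rpm, dir flips to +; running = +185.7160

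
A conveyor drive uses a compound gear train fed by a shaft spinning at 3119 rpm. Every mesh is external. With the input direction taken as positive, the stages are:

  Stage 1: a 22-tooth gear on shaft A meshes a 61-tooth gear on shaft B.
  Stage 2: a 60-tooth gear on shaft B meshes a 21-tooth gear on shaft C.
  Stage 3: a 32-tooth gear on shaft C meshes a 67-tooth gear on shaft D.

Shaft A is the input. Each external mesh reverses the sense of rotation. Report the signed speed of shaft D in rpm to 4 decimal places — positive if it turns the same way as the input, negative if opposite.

-1535.0246 rpm (opposite to input, |ω| = 1535.0246 rpm)

Stage 1 [22T→61T]: ω = 3119.0000×22/61 = 1124.8852 rpm, dir flips to −; running = −1124.8852
Stage 2 [60T→21T]: ω = 1124.8852×60/21 = 3213.9578 rpm, dir flips to +; running = +3213.9578
Stage 3 [32T→67T]: ω = 3213.9578×32/67 = 1535.0246 rpm, dir flips to −; running = −1535.0246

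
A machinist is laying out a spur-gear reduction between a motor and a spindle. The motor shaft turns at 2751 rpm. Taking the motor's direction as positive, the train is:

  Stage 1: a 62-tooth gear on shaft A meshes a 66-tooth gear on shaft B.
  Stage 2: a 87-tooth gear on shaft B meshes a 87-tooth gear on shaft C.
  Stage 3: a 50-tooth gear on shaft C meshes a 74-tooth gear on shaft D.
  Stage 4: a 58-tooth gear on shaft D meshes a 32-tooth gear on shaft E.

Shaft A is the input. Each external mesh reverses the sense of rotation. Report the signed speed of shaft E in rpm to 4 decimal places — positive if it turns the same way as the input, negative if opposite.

Stage 1 [62T→66T]: ω = 2751.0000×62/66 = 2584.2727 rpm, dir flips to −; running = −2584.2727
Stage 2 [87T→87T]: ω = 2584.2727×87/87 = 2584.2727 rpm, dir flips to +; running = +2584.2727
Stage 3 [50T→74T]: ω = 2584.2727×50/74 = 1746.1302 rpm, dir flips to −; running = −1746.1302
Stage 4 [58T→32T]: ω = 1746.1302×58/32 = 3164.8610 rpm, dir flips to +; running = +3164.8610

+3164.8610 rpm (same as input, |ω| = 3164.8610 rpm)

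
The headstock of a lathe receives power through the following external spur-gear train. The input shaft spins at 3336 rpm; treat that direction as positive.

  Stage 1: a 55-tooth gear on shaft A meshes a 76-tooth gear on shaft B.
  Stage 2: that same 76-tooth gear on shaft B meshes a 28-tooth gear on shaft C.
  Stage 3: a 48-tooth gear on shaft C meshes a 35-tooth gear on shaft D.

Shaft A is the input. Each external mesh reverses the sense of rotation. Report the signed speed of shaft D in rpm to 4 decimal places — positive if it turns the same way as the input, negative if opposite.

-8986.7755 rpm (opposite to input, |ω| = 8986.7755 rpm)

Stage 1 [55T→76T]: ω = 3336.0000×55/76 = 2414.2105 rpm, dir flips to −; running = −2414.2105
Stage 2 [76T→28T]: ω = 2414.2105×76/28 = 6552.8571 rpm, dir flips to +; running = +6552.8571
Stage 3 [48T→35T]: ω = 6552.8571×48/35 = 8986.7755 rpm, dir flips to −; running = −8986.7755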